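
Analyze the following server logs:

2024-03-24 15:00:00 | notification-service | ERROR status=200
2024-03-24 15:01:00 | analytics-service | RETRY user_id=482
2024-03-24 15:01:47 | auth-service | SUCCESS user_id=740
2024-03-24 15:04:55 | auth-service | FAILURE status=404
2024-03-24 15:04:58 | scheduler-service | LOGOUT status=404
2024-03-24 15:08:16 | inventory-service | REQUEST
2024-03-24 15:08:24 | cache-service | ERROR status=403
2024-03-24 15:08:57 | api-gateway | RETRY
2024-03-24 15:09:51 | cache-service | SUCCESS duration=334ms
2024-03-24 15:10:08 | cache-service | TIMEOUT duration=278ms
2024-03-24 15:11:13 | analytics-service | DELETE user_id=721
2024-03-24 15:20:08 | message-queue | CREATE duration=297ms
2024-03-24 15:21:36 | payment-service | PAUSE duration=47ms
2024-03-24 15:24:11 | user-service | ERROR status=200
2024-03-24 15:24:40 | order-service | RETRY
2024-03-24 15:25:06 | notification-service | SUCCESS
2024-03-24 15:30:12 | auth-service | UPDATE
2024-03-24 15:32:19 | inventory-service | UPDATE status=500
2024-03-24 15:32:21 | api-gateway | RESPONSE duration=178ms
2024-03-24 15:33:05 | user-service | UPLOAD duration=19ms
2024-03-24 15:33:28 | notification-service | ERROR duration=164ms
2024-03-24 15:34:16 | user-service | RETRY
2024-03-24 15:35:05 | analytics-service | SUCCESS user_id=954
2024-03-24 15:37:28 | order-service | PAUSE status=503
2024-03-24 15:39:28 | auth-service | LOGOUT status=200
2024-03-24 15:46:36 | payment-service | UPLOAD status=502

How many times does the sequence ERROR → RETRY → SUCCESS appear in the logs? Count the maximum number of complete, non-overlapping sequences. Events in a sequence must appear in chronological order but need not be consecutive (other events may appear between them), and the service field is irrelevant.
4

To count sequences:

1. Look for pattern: ERROR → RETRY → SUCCESS
2. Greedily scan the log in chronological order, matching each sequence element in turn (ignoring service)
3. Each time the full pattern completes, increment the count and restart matching from the next event
4. Complete non-overlapping sequences found: 4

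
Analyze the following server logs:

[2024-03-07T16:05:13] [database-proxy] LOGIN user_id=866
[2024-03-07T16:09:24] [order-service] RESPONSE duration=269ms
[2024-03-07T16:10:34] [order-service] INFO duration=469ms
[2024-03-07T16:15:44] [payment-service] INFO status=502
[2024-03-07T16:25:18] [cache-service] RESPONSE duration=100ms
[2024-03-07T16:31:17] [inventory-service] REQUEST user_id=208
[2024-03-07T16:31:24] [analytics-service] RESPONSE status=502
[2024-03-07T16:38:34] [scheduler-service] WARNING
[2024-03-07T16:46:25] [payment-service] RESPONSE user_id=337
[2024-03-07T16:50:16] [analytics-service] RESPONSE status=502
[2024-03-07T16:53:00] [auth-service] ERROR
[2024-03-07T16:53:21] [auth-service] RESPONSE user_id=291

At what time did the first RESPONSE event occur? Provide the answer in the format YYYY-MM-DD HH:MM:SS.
2024-03-07 16:09:24

To find the first event:

1. Filter for all RESPONSE events
2. Sort by timestamp
3. Select the first one
4. Timestamp: 2024-03-07 16:09:24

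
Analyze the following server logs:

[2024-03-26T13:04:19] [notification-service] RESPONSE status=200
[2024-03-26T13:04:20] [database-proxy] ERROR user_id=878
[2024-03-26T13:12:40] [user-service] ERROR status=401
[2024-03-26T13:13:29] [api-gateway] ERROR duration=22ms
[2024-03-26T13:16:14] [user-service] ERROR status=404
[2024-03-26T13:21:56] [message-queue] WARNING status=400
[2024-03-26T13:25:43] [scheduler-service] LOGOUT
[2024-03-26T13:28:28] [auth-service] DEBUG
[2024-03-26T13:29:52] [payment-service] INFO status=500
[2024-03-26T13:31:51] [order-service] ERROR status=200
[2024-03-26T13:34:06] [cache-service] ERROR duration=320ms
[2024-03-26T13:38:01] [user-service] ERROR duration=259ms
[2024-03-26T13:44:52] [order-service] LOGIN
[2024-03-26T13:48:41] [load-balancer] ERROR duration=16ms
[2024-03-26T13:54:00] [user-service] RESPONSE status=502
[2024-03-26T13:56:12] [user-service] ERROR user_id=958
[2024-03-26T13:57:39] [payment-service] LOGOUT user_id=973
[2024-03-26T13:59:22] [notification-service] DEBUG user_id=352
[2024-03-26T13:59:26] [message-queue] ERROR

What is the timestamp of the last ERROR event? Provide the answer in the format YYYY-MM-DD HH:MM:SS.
2024-03-26 13:59:26

To find the last event:

1. Filter for all ERROR events
2. Sort by timestamp
3. Select the last one
4. Timestamp: 2024-03-26 13:59:26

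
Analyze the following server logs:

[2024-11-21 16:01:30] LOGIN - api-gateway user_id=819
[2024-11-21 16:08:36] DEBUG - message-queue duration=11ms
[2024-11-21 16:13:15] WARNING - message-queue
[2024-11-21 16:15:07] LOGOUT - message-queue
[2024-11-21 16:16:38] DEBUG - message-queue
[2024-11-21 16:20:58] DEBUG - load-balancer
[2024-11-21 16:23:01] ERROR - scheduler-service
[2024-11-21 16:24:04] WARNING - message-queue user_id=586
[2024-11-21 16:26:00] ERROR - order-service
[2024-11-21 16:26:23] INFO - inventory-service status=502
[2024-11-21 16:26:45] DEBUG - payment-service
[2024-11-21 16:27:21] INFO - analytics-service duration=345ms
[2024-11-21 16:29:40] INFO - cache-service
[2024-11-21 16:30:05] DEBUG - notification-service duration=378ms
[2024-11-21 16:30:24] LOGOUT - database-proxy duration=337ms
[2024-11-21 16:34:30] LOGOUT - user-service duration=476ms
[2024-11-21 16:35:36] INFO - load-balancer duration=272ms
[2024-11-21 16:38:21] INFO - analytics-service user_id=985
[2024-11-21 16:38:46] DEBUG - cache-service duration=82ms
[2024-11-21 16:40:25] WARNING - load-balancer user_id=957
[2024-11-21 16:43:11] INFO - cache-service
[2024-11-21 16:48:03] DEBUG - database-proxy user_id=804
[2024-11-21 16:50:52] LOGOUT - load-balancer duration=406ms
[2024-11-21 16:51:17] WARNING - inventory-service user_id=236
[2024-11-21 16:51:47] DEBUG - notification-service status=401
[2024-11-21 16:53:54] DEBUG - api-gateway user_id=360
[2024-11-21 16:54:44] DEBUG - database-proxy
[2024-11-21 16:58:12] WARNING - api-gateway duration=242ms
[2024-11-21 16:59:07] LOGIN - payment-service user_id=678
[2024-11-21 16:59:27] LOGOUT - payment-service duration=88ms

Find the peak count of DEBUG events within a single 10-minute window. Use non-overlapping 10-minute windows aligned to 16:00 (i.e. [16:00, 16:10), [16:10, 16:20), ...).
3

To find the burst window:

1. Divide the log period into non-overlapping 10-minute windows starting at 16:00
2. Count DEBUG events in each window
3. Find the window with maximum count
4. Maximum events in a window: 3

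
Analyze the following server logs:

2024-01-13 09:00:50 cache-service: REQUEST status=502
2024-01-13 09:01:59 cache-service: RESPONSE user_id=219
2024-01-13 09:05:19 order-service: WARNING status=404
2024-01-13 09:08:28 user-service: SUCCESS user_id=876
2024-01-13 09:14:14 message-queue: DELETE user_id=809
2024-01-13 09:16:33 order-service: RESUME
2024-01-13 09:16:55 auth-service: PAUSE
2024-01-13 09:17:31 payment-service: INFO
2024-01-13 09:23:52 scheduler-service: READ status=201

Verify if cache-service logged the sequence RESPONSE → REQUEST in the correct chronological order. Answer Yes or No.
No

To verify sequence order:

1. Find all events in sequence RESPONSE → REQUEST for cache-service
2. Extract their timestamps
3. Check if timestamps are in ascending order
4. Result: No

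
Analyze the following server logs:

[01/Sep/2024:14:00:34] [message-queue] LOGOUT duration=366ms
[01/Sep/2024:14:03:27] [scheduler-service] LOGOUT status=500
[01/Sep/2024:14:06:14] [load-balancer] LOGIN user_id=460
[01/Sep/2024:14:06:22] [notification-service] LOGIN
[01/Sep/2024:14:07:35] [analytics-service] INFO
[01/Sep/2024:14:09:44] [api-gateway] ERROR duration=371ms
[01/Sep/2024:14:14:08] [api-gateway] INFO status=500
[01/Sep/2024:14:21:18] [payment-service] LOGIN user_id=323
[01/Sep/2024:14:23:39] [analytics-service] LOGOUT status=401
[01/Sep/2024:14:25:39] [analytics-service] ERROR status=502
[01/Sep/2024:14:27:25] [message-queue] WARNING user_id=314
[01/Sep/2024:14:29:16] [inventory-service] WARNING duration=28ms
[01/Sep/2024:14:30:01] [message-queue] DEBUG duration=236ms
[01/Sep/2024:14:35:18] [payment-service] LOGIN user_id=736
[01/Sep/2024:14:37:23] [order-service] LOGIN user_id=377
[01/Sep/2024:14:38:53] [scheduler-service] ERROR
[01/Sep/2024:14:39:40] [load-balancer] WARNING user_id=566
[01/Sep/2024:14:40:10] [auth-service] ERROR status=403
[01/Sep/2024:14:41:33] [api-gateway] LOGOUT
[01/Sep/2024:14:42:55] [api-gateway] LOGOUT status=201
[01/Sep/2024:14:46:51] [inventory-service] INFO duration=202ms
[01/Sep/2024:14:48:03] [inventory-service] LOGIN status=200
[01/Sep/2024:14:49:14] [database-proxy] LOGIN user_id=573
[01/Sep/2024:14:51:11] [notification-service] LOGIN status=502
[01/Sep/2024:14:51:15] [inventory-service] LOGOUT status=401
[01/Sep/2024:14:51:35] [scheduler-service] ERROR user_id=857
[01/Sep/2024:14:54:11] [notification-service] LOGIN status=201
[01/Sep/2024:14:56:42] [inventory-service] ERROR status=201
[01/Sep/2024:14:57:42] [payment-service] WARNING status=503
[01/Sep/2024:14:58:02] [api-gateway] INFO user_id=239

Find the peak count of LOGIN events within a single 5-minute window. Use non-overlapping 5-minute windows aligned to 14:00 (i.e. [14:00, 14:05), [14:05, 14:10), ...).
2

To find the burst window:

1. Divide the log period into non-overlapping 5-minute windows starting at 14:00
2. Count LOGIN events in each window
3. Find the window with maximum count
4. Maximum events in a window: 2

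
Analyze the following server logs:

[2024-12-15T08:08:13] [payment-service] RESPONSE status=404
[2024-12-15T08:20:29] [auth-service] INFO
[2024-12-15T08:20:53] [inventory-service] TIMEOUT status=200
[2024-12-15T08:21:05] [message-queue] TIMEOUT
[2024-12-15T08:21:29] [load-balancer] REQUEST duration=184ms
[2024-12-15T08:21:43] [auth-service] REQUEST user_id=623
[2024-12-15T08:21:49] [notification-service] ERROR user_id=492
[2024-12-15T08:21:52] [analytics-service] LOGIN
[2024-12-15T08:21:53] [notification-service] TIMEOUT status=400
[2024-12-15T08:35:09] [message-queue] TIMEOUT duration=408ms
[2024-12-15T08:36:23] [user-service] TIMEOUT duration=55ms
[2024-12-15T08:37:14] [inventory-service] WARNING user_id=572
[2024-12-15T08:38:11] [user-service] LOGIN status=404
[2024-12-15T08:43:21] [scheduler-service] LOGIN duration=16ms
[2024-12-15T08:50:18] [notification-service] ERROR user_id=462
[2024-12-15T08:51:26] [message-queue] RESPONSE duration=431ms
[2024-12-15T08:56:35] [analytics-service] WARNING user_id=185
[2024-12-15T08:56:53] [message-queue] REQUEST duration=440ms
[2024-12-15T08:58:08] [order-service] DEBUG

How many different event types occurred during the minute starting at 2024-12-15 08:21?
4

To count unique event types:

1. Filter events in the minute starting at 2024-12-15 08:21
2. Extract event types from matching entries
3. Count unique types: 4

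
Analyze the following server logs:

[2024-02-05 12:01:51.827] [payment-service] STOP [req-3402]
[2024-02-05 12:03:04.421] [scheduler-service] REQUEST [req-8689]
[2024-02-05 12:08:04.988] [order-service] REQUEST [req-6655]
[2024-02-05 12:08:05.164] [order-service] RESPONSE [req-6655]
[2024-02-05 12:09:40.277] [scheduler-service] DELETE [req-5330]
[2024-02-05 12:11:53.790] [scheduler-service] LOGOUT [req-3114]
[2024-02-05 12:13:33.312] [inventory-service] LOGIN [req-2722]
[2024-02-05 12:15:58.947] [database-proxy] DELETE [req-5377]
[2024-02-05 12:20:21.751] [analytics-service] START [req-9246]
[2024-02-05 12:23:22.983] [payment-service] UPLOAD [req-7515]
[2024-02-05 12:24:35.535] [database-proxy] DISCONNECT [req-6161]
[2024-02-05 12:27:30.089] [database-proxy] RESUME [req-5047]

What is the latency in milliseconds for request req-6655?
176

To calculate latency:

1. Find REQUEST with id req-6655: 2024-02-05 12:08:04.988
2. Find RESPONSE with id req-6655: 2024-02-05 12:08:05.164
3. Latency: 2024-02-05 12:08:05.164 - 2024-02-05 12:08:04.988 = 176ms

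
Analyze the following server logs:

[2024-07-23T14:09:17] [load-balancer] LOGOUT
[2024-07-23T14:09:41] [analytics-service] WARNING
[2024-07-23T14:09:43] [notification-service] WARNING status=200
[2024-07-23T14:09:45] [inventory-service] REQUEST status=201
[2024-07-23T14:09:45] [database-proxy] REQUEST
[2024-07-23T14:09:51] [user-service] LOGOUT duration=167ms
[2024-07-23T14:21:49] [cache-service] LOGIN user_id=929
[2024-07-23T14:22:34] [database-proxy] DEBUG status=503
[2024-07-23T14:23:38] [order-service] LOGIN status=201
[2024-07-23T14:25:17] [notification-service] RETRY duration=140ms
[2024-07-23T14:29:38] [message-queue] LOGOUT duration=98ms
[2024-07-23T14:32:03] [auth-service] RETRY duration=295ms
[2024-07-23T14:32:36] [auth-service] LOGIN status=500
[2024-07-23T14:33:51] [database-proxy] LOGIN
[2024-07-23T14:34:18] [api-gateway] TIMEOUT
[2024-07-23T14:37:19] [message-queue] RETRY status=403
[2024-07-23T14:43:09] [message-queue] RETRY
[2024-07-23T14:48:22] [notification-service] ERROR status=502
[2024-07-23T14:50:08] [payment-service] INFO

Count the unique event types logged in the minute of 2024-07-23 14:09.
3

To count unique event types:

1. Filter events in the minute starting at 2024-07-23 14:09
2. Extract event types from matching entries
3. Count unique types: 3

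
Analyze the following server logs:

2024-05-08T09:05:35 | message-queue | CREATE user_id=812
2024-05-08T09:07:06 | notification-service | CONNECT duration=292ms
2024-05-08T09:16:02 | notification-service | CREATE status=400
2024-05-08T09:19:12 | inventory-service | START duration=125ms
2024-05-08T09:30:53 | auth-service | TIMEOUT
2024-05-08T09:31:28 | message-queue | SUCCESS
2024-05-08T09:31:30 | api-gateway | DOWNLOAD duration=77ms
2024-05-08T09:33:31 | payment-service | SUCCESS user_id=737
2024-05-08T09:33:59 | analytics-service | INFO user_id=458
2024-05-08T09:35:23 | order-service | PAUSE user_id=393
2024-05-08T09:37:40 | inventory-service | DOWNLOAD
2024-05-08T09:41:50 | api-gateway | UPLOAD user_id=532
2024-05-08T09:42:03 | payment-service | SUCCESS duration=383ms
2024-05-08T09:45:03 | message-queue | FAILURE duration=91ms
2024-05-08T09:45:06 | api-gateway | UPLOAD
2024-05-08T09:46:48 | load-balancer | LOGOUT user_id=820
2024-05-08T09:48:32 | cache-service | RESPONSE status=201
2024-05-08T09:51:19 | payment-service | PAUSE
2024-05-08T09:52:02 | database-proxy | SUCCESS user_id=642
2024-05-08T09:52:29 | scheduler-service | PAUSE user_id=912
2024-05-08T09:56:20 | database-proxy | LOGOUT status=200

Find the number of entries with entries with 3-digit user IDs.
8

To find matching entries:

1. Pattern to match: entries with 3-digit user IDs
2. Scan each log entry for the pattern
3. Count matches: 8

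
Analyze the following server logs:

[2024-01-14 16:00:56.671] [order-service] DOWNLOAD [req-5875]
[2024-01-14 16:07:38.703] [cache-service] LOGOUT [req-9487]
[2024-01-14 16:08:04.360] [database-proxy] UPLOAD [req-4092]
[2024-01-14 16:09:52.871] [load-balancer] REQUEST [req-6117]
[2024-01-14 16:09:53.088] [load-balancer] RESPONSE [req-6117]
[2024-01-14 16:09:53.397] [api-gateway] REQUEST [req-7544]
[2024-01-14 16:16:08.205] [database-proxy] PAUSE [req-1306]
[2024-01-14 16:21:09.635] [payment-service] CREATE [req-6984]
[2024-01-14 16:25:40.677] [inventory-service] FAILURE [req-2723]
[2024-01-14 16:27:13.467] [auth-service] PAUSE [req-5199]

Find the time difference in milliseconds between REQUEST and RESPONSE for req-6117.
217

To calculate latency:

1. Find REQUEST with id req-6117: 2024-01-14 16:09:52.871
2. Find RESPONSE with id req-6117: 2024-01-14 16:09:53.088
3. Latency: 2024-01-14 16:09:53.088 - 2024-01-14 16:09:52.871 = 217ms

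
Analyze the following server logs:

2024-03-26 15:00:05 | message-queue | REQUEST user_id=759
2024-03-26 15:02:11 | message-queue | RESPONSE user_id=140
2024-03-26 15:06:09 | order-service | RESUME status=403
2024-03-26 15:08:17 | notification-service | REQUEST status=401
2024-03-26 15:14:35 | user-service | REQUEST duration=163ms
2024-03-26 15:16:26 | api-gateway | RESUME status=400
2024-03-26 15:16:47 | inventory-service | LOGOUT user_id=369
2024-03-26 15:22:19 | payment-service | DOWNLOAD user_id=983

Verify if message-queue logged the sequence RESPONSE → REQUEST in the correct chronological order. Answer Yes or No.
No

To verify sequence order:

1. Find all events in sequence RESPONSE → REQUEST for message-queue
2. Extract their timestamps
3. Check if timestamps are in ascending order
4. Result: No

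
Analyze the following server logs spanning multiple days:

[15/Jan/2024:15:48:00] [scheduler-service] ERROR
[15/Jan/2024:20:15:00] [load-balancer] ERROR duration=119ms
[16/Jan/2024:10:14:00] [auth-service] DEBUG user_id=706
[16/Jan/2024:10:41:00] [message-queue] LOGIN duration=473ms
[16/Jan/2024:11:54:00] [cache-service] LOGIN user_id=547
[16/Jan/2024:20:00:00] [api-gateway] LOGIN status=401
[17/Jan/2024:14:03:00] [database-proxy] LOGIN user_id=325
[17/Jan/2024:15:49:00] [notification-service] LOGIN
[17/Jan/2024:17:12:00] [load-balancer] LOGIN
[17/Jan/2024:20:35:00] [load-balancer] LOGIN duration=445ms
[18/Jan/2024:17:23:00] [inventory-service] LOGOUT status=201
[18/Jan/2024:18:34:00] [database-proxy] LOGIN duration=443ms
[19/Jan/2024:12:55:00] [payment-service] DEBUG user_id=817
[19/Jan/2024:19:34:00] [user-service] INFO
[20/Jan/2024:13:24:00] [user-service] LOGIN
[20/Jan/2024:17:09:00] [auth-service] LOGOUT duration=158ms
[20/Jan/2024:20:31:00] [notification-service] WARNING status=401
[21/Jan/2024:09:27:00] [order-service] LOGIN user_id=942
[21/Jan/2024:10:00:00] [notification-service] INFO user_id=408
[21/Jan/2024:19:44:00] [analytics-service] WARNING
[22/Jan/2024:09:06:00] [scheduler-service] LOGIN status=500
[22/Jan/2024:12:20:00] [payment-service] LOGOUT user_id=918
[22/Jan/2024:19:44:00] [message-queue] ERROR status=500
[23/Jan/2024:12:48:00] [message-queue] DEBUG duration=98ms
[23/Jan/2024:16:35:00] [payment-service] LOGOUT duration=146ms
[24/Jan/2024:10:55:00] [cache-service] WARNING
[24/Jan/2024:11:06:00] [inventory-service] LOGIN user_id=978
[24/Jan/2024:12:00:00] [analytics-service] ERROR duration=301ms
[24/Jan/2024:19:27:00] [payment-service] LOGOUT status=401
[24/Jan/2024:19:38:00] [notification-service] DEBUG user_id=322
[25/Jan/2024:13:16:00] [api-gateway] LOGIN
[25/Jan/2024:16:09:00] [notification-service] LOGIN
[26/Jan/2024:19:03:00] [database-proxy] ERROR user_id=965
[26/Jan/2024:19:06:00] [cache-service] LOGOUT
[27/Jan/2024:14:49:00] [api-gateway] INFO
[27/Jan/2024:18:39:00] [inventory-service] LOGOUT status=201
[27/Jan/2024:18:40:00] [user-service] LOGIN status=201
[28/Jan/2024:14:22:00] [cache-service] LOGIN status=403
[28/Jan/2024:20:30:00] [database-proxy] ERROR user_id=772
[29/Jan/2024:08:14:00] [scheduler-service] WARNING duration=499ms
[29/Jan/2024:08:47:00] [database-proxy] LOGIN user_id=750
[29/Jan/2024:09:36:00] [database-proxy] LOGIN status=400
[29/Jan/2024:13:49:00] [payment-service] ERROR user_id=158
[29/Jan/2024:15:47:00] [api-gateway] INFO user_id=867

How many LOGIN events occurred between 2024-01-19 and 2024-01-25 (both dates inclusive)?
6

To filter by date range:

1. Date range: 2024-01-19 through 2024-01-25, both dates inclusive
2. Filter for LOGIN events whose date falls in this range
3. Count matching events: 6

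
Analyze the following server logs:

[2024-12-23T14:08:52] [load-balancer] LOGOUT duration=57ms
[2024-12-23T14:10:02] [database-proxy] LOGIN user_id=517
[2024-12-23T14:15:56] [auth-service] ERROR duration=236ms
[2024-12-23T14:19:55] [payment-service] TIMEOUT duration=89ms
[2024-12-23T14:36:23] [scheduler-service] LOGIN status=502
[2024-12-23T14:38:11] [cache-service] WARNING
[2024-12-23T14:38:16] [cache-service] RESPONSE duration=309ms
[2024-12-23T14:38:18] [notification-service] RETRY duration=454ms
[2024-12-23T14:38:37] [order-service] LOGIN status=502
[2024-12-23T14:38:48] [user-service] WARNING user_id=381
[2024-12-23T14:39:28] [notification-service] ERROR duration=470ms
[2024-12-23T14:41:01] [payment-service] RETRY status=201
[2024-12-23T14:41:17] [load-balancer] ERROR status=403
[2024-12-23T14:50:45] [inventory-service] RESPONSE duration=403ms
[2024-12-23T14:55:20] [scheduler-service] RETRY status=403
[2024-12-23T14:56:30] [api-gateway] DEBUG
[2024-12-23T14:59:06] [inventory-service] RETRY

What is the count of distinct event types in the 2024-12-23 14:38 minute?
4

To count unique event types:

1. Filter events in the minute starting at 2024-12-23 14:38
2. Extract event types from matching entries
3. Count unique types: 4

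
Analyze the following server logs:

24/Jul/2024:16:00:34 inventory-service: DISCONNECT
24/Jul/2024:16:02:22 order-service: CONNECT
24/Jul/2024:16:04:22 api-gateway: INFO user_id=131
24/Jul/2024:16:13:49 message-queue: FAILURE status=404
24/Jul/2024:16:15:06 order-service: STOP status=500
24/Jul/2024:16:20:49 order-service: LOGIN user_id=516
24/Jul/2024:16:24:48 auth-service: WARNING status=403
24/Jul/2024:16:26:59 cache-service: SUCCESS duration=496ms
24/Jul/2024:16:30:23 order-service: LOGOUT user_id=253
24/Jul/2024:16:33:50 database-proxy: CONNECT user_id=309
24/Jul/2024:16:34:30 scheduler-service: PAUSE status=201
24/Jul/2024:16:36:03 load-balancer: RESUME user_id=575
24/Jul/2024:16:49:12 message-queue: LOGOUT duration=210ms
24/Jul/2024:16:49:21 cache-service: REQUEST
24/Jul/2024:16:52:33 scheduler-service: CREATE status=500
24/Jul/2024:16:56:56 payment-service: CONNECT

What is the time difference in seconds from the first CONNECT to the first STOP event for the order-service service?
764

To find the time between events:

1. Locate the first CONNECT event for order-service: 24/Jul/2024:16:02:22
2. Locate the first STOP event for order-service: 24/Jul/2024:16:15:06
3. Calculate the difference: 24/Jul/2024:16:15:06 - 24/Jul/2024:16:02:22 = 764 seconds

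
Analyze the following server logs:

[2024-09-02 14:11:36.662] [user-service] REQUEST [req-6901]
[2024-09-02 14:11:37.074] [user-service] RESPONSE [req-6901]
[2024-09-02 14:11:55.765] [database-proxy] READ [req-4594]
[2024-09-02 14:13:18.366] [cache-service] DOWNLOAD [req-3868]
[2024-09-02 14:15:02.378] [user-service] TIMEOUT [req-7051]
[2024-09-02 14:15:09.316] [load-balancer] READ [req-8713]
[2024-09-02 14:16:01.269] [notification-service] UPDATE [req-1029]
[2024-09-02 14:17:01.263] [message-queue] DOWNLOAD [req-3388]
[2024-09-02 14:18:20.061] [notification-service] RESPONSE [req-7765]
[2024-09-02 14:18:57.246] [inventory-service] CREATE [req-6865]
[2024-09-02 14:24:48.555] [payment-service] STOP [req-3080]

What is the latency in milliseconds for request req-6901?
412

To calculate latency:

1. Find REQUEST with id req-6901: 2024-09-02 14:11:36.662
2. Find RESPONSE with id req-6901: 2024-09-02 14:11:37.074
3. Latency: 2024-09-02 14:11:37.074 - 2024-09-02 14:11:36.662 = 412ms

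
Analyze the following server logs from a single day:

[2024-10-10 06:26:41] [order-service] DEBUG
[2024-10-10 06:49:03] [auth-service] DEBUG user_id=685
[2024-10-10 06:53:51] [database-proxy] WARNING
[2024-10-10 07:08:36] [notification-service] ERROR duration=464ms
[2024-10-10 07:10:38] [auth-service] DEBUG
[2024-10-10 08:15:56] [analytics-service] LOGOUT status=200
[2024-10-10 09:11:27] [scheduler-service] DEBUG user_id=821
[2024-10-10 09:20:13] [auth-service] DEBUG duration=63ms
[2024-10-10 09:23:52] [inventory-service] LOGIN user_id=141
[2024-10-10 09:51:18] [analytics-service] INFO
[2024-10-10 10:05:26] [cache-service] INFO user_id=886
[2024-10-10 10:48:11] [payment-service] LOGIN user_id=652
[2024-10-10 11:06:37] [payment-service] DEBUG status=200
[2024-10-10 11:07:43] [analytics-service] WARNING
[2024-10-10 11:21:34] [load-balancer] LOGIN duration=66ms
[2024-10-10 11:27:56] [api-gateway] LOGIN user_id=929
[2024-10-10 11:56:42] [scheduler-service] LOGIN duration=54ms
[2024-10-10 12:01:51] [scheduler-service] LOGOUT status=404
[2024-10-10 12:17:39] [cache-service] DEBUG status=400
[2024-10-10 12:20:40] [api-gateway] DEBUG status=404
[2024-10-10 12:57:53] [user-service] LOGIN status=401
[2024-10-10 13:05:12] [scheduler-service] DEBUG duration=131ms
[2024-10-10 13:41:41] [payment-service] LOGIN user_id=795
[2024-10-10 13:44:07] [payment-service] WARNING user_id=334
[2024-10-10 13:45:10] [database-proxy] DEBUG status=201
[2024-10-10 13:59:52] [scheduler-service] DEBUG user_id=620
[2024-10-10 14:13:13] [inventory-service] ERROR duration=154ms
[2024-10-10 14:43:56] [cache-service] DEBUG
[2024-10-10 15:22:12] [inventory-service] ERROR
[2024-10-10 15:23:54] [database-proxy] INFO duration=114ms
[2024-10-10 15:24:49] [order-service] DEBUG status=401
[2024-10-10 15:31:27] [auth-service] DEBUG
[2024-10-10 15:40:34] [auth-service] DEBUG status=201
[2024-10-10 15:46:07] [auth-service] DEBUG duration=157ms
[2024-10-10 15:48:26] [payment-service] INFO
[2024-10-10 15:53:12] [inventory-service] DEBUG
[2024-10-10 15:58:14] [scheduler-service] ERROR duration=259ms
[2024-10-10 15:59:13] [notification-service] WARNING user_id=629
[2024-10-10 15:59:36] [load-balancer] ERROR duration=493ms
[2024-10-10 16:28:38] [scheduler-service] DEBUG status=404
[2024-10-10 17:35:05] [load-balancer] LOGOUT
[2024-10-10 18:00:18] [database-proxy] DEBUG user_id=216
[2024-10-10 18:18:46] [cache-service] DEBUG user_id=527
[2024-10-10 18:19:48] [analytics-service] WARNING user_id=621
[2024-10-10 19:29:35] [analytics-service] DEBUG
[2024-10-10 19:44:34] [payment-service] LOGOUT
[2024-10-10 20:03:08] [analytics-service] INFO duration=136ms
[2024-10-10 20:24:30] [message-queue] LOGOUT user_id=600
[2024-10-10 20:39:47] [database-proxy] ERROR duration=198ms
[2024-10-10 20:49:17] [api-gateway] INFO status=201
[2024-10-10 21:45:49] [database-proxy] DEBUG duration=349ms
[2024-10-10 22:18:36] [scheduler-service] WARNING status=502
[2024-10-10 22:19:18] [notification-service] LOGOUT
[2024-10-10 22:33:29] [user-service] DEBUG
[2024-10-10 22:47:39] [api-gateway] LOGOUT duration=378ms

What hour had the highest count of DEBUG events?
15

To find the peak hour:

1. Group all DEBUG events by hour
2. Count events in each hour
3. Find hour with maximum count
4. Peak hour: 15 (with 5 events)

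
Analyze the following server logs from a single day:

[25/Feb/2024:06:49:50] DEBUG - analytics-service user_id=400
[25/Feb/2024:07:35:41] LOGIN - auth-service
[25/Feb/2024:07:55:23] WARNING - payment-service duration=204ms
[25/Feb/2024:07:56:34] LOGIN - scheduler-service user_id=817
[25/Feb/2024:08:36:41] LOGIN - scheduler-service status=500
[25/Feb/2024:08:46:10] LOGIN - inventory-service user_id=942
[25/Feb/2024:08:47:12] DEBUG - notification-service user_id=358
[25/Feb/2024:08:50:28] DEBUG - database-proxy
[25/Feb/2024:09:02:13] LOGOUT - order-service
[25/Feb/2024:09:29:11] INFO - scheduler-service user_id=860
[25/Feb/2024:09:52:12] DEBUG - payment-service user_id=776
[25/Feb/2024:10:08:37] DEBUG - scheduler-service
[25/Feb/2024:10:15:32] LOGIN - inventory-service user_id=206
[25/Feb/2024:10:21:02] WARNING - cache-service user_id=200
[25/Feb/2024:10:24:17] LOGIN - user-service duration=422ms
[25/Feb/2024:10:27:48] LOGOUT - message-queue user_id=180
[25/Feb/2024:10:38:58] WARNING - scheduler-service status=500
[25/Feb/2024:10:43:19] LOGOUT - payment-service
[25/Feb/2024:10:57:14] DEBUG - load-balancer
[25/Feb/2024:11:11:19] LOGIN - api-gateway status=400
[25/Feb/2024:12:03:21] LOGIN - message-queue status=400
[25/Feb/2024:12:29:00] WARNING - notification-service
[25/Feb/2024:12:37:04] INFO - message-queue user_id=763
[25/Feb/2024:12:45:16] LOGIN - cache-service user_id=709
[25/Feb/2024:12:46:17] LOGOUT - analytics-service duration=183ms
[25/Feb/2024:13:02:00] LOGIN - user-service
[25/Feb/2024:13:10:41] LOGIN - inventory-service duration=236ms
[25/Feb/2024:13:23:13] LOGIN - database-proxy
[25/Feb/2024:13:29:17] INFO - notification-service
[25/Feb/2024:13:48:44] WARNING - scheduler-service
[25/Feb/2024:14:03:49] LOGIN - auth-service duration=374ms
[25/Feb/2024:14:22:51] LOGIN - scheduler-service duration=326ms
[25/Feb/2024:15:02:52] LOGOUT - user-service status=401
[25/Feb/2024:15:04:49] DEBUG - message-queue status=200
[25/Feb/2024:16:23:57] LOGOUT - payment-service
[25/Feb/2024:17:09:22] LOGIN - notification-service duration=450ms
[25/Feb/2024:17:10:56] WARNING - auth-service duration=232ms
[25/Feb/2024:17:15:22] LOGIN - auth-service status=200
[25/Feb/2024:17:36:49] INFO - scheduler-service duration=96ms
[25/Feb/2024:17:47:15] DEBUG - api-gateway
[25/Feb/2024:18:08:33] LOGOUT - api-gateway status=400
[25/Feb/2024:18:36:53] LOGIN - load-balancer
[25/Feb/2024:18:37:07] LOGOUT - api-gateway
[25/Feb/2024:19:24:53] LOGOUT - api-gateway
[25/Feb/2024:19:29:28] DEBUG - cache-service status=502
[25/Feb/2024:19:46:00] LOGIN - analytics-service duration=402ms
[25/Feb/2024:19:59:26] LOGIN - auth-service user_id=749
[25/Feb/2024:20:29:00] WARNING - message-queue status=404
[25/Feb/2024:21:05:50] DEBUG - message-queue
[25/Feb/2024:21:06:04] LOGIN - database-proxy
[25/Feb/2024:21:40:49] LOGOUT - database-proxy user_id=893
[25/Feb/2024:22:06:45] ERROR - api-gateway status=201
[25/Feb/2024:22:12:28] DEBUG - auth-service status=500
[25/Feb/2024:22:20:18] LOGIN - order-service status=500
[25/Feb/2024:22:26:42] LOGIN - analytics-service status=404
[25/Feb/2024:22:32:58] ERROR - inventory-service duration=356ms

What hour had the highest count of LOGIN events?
13

To find the peak hour:

1. Group all LOGIN events by hour
2. Count events in each hour
3. Find hour with maximum count
4. Peak hour: 13 (with 3 events)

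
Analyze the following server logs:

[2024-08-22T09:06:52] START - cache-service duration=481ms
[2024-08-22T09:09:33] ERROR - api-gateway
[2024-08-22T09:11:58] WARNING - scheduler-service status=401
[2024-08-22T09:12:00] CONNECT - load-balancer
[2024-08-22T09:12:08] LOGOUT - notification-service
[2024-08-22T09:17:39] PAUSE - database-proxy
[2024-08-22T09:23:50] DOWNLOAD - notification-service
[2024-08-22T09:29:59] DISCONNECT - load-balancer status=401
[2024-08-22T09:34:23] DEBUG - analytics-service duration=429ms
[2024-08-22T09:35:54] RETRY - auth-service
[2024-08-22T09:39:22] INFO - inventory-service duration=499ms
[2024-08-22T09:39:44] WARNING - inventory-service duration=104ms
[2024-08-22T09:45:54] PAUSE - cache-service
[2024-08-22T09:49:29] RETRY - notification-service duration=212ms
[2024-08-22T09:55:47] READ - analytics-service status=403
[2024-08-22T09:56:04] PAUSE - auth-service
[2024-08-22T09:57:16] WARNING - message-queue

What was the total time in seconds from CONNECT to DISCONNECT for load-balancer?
1079

To calculate state duration:

1. Find CONNECT event for load-balancer: 2024-08-22T09:12:00
2. Find DISCONNECT event for load-balancer: 2024-08-22T09:29:59
3. Calculate duration: 2024-08-22T09:29:59 - 2024-08-22T09:12:00 = 1079 seconds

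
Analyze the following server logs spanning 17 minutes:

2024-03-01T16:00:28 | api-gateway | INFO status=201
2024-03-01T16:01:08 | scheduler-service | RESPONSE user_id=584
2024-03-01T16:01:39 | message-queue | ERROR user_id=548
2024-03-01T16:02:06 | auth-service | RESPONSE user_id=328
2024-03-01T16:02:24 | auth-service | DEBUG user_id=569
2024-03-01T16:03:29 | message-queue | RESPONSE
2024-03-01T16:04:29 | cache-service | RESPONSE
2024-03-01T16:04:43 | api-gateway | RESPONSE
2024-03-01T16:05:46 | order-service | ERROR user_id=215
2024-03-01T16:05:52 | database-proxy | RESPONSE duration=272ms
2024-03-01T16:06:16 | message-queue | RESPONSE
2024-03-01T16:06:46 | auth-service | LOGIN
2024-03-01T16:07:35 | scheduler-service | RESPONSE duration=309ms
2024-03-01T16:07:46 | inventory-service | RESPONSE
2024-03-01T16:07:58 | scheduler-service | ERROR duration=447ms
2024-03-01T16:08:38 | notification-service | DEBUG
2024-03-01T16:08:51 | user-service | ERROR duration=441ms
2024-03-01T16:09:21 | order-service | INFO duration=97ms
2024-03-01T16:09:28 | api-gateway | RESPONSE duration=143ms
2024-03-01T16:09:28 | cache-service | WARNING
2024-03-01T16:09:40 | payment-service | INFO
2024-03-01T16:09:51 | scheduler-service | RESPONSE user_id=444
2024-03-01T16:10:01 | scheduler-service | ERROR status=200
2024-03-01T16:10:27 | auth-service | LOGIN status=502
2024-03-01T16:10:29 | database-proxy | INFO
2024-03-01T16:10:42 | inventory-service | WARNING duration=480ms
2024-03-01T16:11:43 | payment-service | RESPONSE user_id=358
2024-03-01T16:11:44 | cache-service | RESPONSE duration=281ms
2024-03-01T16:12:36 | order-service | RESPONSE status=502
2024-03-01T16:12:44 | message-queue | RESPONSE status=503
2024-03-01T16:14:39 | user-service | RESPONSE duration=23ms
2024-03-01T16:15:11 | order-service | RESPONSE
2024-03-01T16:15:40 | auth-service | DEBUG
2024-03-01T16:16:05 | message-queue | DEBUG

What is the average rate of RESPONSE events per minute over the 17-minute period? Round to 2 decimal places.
1.0

To calculate the rate:

1. Count total RESPONSE events: 17
2. Total time period: 17 minutes
3. Rate = 17 / 17 = 1.0 events per minute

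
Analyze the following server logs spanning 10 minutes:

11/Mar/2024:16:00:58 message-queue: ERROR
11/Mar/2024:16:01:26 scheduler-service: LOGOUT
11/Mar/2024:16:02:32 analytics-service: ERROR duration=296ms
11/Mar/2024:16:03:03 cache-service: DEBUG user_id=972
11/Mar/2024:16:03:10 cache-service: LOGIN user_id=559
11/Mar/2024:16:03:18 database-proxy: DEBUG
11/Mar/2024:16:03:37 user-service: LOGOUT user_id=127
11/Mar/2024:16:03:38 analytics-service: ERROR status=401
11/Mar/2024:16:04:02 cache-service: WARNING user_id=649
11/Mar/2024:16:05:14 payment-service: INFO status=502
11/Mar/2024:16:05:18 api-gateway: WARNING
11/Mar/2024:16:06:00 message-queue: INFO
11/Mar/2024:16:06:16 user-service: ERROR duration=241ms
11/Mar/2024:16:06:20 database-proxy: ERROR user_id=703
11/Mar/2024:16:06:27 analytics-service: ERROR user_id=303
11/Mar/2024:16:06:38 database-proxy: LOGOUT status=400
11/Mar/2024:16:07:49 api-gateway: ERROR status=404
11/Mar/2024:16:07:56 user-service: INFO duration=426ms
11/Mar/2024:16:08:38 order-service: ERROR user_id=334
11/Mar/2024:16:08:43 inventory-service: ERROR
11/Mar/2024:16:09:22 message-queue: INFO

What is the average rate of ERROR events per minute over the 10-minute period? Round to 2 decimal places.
0.9

To calculate the rate:

1. Count total ERROR events: 9
2. Total time period: 10 minutes
3. Rate = 9 / 10 = 0.9 events per minute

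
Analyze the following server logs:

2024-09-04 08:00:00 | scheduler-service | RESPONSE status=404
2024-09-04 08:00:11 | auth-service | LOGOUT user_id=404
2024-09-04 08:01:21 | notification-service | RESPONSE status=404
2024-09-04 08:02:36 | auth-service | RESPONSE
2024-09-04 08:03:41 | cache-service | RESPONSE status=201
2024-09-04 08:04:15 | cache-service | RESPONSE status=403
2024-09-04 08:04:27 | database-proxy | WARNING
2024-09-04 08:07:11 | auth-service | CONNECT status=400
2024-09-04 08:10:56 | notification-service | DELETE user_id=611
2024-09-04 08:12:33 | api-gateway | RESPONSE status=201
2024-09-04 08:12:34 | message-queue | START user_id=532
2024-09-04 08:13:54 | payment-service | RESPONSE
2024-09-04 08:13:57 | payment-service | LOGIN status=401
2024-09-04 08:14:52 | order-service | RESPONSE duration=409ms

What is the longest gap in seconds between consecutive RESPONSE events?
498

To find the longest gap:

1. Extract all RESPONSE events in chronological order
2. Calculate time differences between consecutive events
3. Find the maximum difference
4. Longest gap: 498 seconds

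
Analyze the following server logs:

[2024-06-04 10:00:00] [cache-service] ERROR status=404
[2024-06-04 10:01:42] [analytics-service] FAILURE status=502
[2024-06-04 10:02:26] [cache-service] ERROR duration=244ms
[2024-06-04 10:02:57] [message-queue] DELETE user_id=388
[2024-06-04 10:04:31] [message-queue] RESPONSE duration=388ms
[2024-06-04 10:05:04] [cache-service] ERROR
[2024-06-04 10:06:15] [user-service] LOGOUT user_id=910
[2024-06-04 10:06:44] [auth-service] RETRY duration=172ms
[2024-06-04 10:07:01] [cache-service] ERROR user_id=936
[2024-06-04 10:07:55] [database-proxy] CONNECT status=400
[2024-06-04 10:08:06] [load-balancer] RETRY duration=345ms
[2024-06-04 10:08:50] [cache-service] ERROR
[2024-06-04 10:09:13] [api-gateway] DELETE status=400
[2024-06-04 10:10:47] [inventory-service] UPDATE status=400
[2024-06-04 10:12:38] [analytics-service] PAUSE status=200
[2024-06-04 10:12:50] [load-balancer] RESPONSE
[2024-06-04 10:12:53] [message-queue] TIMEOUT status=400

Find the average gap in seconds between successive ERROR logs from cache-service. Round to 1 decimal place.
132.5

To calculate average interval:

1. Find all ERROR events for cache-service in order
2. Calculate time gaps between consecutive events
3. Compute mean of gaps: 530 / 4 = 132.5 seconds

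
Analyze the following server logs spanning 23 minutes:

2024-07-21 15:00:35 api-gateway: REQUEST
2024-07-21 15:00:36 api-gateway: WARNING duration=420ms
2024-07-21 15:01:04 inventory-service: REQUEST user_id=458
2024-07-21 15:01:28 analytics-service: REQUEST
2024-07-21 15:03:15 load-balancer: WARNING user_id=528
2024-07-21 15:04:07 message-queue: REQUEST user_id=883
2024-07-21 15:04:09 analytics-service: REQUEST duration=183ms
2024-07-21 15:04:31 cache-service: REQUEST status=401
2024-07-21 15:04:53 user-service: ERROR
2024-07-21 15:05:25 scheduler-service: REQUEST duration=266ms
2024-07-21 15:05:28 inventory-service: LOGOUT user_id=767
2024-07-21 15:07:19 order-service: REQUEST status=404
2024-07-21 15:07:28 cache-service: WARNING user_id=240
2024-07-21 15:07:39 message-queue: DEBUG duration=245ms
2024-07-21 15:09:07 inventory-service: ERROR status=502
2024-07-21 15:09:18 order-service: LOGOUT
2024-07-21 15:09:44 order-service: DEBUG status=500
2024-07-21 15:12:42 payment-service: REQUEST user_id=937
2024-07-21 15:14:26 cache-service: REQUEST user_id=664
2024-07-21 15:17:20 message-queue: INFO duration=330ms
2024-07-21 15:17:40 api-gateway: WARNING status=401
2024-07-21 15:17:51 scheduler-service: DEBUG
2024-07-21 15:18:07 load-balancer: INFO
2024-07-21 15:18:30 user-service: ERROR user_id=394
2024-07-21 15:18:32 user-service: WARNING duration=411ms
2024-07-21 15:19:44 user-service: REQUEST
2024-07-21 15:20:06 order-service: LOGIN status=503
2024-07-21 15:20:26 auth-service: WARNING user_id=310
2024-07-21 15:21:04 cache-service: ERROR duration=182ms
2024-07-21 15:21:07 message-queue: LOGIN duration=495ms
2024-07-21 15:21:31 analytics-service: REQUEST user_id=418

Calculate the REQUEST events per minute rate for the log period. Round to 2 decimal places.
0.52

To calculate the rate:

1. Count total REQUEST events: 12
2. Total time period: 23 minutes
3. Rate = 12 / 23 = 0.52 events per minute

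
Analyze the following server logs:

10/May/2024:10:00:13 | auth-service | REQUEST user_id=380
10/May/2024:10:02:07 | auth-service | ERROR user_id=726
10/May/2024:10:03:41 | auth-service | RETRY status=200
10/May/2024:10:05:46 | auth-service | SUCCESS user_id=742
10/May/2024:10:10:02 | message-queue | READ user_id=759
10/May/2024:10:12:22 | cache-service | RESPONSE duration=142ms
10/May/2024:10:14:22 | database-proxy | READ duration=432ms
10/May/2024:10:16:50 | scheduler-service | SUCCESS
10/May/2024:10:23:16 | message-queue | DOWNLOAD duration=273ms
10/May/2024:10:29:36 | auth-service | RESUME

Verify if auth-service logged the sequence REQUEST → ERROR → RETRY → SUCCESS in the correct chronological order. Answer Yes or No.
Yes

To verify sequence order:

1. Find all events in sequence REQUEST → ERROR → RETRY → SUCCESS for auth-service
2. Extract their timestamps
3. Check if timestamps are in ascending order
4. Result: Yes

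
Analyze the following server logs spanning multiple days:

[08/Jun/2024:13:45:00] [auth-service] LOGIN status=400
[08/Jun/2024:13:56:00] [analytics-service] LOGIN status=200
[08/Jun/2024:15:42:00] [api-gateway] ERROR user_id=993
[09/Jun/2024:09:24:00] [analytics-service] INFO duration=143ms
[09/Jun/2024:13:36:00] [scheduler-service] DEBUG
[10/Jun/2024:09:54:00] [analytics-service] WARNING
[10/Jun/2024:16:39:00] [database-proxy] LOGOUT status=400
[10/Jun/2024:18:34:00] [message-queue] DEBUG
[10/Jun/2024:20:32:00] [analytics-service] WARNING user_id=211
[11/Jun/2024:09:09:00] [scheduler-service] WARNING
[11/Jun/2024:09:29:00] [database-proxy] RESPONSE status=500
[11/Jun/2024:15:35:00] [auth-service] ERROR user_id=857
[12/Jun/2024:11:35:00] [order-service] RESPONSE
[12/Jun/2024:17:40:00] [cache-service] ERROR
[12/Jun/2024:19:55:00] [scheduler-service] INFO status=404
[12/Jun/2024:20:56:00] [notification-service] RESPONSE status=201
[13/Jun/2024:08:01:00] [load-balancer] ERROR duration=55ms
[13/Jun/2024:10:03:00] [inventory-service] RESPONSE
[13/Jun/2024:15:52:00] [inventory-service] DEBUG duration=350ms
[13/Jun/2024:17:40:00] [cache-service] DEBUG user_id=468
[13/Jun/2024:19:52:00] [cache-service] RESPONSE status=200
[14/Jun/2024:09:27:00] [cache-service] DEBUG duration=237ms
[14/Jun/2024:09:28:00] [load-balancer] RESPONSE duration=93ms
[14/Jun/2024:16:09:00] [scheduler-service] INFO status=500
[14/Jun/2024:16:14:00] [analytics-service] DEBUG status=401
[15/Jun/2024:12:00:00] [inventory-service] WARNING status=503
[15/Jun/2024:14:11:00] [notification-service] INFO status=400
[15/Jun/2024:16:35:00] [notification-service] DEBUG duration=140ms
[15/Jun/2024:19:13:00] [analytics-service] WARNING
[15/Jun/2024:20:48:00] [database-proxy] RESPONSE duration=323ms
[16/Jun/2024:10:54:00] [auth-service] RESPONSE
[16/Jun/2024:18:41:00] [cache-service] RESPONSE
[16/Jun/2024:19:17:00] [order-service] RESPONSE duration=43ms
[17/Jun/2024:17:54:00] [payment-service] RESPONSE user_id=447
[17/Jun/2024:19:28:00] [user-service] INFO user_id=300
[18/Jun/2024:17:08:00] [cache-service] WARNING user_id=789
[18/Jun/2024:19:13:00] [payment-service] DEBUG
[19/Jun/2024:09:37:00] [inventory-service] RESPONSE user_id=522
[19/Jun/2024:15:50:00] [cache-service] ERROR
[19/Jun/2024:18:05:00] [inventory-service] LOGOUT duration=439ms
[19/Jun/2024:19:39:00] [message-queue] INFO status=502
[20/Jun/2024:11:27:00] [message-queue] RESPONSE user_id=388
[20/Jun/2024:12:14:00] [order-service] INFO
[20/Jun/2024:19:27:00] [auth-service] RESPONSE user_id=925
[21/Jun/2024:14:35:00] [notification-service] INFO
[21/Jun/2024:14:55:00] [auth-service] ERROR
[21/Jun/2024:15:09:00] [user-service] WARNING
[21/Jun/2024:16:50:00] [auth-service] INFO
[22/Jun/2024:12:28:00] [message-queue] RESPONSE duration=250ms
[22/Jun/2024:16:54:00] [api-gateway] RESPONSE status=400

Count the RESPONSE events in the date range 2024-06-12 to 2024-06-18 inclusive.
10

To filter by date range:

1. Date range: 2024-06-12 through 2024-06-18, both dates inclusive
2. Filter for RESPONSE events whose date falls in this range
3. Count matching events: 10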